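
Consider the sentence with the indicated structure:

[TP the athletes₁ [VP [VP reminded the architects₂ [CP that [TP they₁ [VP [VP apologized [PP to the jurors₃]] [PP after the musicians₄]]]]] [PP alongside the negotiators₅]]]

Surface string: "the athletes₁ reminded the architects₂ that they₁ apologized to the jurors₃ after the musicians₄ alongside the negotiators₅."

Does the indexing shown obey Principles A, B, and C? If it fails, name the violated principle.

grammatical

The two coindexed NPs are *the athletes₁* and *they₁*.
*they₁* is a pronoun; nothing c-commands it within its binding domain (the embedded TP.), so Principle B holds trivially.
*the athletes₁* is an R-expression; *they₁* does not c-command it, and no other NP shares its index, so Principle C is satisfied.
All principles are respected.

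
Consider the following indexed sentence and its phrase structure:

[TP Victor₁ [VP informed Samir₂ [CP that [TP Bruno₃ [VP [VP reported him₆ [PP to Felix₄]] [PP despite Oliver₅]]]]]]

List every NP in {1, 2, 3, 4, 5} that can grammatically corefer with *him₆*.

{1, 2, 5}

*him* is a pronoun, so Principle B applies: it must be free in its binding domain.
Binding domain of *him₆*: the embedded TP, whose subject is Bruno₃.
*Victor₁* c-commands the pronoun but from outside its binding domain, and is not c-commanded by it → coindexation permitted.
*Samir₂* c-commands the pronoun but from outside its binding domain, and is not c-commanded by it → coindexation permitted.
*Bruno₃* c-commands the pronoun within its binding domain → coindexation would violate Principle B.
*Felix₄*: the pronoun c-commands this R-expression → coindexation would violate Principle C on *Felix₄*.
*Oliver₅* and the pronoun do not c-command one another → neither Principle B nor Principle C is at stake; coindexation permitted.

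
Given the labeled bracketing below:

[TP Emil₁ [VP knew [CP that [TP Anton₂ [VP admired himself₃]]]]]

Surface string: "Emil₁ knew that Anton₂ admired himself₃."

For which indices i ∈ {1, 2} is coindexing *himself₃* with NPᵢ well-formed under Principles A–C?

{2}

*himself* is an anaphor, so Principle A applies: it must be bound in its binding domain.
Binding domain of *himself₃*: the embedded TP, whose subject is Anton₂.
*Emil₁* c-commands the anaphor but is outside its binding domain → cannot satisfy Principle A.
*Anton₂* c-commands the anaphor within its binding domain → licit binder.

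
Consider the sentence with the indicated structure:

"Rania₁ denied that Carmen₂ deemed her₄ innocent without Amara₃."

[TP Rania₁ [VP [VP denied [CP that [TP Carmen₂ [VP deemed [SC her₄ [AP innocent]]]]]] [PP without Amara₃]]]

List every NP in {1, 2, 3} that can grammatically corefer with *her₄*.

*her* is a pronoun, so Principle B applies: it must be free in its binding domain.
Binding domain of *her₄*: the embedded TP, whose subject is Carmen₂.
*Rania₁* c-commands the pronoun but from outside its binding domain, and is not c-commanded by it → coindexation permitted.
*Carmen₂* c-commands the pronoun within its binding domain → coindexation would violate Principle B.
*Amara₃* and the pronoun do not c-command one another → neither Principle B nor Principle C is at stake; coindexation permitted.

{1, 3}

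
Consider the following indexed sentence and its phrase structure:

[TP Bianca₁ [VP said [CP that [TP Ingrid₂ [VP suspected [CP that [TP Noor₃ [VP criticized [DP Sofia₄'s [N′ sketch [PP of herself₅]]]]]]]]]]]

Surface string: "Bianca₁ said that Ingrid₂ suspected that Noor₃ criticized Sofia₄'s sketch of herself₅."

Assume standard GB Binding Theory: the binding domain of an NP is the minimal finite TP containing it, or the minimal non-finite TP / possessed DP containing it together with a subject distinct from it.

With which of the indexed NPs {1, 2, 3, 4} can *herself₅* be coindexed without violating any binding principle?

{4}

*herself* is an anaphor, so Principle A applies: it must be bound in its binding domain.
Binding domain of *herself₅*: the possessed DP, whose subject is Sofia₄.
*Bianca₁* c-commands the anaphor but is outside its binding domain → cannot satisfy Principle A.
*Ingrid₂* c-commands the anaphor but is outside its binding domain → cannot satisfy Principle A.
*Noor₃* c-commands the anaphor but is outside its binding domain → cannot satisfy Principle A.
*Sofia₄* c-commands the anaphor within its binding domain → licit binder.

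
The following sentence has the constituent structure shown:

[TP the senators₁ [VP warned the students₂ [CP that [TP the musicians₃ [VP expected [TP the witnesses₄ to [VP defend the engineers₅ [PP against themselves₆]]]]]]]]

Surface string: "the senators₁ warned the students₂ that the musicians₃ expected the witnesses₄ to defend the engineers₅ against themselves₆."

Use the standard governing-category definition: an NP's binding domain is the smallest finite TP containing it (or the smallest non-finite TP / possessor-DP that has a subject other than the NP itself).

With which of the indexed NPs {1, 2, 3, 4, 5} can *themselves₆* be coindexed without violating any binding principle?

{4, 5}

*themselves* is an anaphor, so Principle A applies: it must be bound in its binding domain.
Binding domain of *themselves₆*: the embedded TP, whose subject is the witnesses₄.
*the senators₁* c-commands the anaphor but is outside its binding domain → cannot satisfy Principle A.
*the students₂* c-commands the anaphor but is outside its binding domain → cannot satisfy Principle A.
*the musicians₃* c-commands the anaphor but is outside its binding domain → cannot satisfy Principle A.
*the witnesses₄* c-commands the anaphor within its binding domain → licit binder.
*the engineers₅* c-commands the anaphor within its binding domain → licit binder.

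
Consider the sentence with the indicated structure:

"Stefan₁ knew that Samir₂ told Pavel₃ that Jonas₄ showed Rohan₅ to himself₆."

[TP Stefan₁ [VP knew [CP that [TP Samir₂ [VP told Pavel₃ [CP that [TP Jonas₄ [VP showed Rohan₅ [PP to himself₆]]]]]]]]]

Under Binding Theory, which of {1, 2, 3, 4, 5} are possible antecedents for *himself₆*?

{4, 5}

*himself* is an anaphor, so Principle A applies: it must be bound in its binding domain.
Binding domain of *himself₆*: the embedded TP, whose subject is Jonas₄.
*Stefan₁* c-commands the anaphor but is outside its binding domain → cannot satisfy Principle A.
*Samir₂* c-commands the anaphor but is outside its binding domain → cannot satisfy Principle A.
*Pavel₃* c-commands the anaphor but is outside its binding domain → cannot satisfy Principle A.
*Jonas₄* c-commands the anaphor within its binding domain → licit binder.
*Rohan₅* c-commands the anaphor within its binding domain → licit binder.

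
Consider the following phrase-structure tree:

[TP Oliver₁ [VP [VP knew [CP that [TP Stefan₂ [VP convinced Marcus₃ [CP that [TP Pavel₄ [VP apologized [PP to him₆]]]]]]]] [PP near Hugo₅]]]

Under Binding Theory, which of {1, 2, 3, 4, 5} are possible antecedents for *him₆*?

*him* is a pronoun, so Principle B applies: it must be free in its binding domain.
Binding domain of *him₆*: the embedded TP, whose subject is Pavel₄.
*Oliver₁* c-commands the pronoun but from outside its binding domain, and is not c-commanded by it → coindexation permitted.
*Stefan₂* c-commands the pronoun but from outside its binding domain, and is not c-commanded by it → coindexation permitted.
*Marcus₃* c-commands the pronoun but from outside its binding domain, and is not c-commanded by it → coindexation permitted.
*Pavel₄* c-commands the pronoun within its binding domain → coindexation would violate Principle B.
*Hugo₅* and the pronoun do not c-command one another → neither Principle B nor Principle C is at stake; coindexation permitted.

{1, 2, 3, 5}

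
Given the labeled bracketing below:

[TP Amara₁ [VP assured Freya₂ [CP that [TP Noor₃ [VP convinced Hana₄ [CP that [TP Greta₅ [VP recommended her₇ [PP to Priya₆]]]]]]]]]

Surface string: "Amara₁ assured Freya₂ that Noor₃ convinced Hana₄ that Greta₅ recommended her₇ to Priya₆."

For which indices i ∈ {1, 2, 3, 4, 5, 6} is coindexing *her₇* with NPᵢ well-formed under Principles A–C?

*her* is a pronoun, so Principle B applies: it must be free in its binding domain.
Binding domain of *her₇*: the embedded TP, whose subject is Greta₅.
*Amara₁* c-commands the pronoun but from outside its binding domain, and is not c-commanded by it → coindexation permitted.
*Freya₂* c-commands the pronoun but from outside its binding domain, and is not c-commanded by it → coindexation permitted.
*Noor₃* c-commands the pronoun but from outside its binding domain, and is not c-commanded by it → coindexation permitted.
*Hana₄* c-commands the pronoun but from outside its binding domain, and is not c-commanded by it → coindexation permitted.
*Greta₅* c-commands the pronoun within its binding domain → coindexation would violate Principle B.
*Priya₆*: the pronoun c-commands this R-expression → coindexation would violate Principle C on *Priya₆*.

{1, 2, 3, 4}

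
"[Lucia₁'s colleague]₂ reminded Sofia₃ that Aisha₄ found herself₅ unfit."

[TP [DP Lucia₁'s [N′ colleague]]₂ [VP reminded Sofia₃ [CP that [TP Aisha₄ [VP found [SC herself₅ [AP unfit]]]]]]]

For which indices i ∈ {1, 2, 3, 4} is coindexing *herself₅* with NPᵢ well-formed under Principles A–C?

*herself* is an anaphor, so Principle A applies: it must be bound in its binding domain.
Binding domain of *herself₅*: the embedded TP, whose subject is Aisha₄.
*Lucia₁* does not c-command the anaphor → cannot bind it.
*[Lucia₁'s colleague]₂* c-commands the anaphor but is outside its binding domain → cannot satisfy Principle A.
*Sofia₃* c-commands the anaphor but is outside its binding domain → cannot satisfy Principle A.
*Aisha₄* c-commands the anaphor within its binding domain → licit binder.

{4}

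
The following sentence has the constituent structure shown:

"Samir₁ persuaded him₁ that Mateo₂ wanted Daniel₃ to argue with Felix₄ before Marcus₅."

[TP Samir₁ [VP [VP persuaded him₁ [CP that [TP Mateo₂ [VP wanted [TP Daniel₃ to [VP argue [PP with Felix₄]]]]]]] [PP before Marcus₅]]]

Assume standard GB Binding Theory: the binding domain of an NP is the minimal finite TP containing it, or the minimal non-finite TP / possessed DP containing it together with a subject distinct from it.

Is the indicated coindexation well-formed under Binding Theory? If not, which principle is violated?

The two coindexed NPs are *Samir₁* and *him₁*.
*him₁* is a pronoun. Its binding domain is the matrix TP, whose subject is Samir₁.
*Samir₁* c-commands it within that domain and carries the same index.
The pronoun is locally bound → Principle B violation.

Principle B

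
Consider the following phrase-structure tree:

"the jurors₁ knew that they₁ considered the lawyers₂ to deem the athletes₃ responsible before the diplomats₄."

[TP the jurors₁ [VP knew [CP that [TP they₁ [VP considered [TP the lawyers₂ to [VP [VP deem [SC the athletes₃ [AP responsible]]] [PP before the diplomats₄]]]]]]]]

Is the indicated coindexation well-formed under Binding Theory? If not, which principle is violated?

grammatical

The two coindexed NPs are *the jurors₁* and *they₁*.
*they₁* is a pronoun; nothing c-commands it within its binding domain (the embedded TP.), so Principle B holds trivially.
*the jurors₁* is an R-expression; *they₁* does not c-command it, and no other NP shares its index, so Principle C is satisfied.
All principles are respected.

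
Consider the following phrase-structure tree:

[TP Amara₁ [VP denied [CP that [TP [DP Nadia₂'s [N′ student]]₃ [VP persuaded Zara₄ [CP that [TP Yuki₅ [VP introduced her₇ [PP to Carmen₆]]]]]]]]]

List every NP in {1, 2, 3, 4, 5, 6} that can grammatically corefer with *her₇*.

*her* is a pronoun, so Principle B applies: it must be free in its binding domain.
Binding domain of *her₇*: the embedded TP, whose subject is Yuki₅.
*Amara₁* c-commands the pronoun but from outside its binding domain, and is not c-commanded by it → coindexation permitted.
*Nadia₂* and the pronoun do not c-command one another → neither Principle B nor Principle C is at stake; coindexation permitted.
*[Nadia₂'s student]₃* c-commands the pronoun but from outside its binding domain, and is not c-commanded by it → coindexation permitted.
*Zara₄* c-commands the pronoun but from outside its binding domain, and is not c-commanded by it → coindexation permitted.
*Yuki₅* c-commands the pronoun within its binding domain → coindexation would violate Principle B.
*Carmen₆*: the pronoun c-commands this R-expression → coindexation would violate Principle C on *Carmen₆*.

{1, 2, 3, 4}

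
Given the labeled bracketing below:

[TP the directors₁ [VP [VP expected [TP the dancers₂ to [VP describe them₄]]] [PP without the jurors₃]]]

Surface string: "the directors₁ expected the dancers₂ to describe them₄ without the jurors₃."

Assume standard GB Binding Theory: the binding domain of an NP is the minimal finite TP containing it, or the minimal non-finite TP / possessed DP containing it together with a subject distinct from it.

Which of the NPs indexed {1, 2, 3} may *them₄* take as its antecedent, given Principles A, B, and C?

*them* is a pronoun, so Principle B applies: it must be free in its binding domain.
Binding domain of *them₄*: the embedded TP, whose subject is the dancers₂.
*the directors₁* c-commands the pronoun but from outside its binding domain, and is not c-commanded by it → coindexation permitted.
*the dancers₂* c-commands the pronoun within its binding domain → coindexation would violate Principle B.
*the jurors₃* and the pronoun do not c-command one another → neither Principle B nor Principle C is at stake; coindexation permitted.

{1, 3}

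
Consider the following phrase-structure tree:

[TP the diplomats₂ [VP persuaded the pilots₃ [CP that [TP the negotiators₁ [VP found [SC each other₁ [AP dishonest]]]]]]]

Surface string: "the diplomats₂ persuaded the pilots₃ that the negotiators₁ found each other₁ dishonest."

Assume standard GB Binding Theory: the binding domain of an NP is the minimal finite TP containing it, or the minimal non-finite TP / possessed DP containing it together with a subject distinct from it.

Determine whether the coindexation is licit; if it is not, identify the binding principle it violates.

The two coindexed NPs are *the negotiators₁* and *each other₁*.
*each other₁* is an anaphor; its binding domain is the embedded TP, whose subject is the negotiators₁. *the negotiators₁* c-commands it within that domain and shares its index, so Principle A is satisfied.
*the negotiators₁* is an R-expression; *each other₁* does not c-command it, and no other NP shares its index, so Principle C is satisfied.
All principles are respected.

grammatical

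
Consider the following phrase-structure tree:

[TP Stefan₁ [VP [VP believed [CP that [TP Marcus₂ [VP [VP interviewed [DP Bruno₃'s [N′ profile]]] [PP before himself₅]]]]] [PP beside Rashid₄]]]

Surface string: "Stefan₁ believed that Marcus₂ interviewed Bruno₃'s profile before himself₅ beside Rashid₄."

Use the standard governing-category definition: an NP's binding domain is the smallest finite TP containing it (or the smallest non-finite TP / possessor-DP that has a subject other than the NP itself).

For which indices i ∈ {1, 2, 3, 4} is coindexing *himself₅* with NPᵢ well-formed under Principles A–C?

{2}

*himself* is an anaphor, so Principle A applies: it must be bound in its binding domain.
Binding domain of *himself₅*: the embedded TP, whose subject is Marcus₂.
*Stefan₁* c-commands the anaphor but is outside its binding domain → cannot satisfy Principle A.
*Marcus₂* c-commands the anaphor within its binding domain → licit binder.
*Bruno₃* does not c-command the anaphor → cannot bind it.
*Rashid₄* does not c-command the anaphor → cannot bind it.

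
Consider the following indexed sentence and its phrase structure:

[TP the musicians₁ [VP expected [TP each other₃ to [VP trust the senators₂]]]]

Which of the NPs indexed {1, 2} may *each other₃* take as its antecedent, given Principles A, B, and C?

{1}

*each other* is an anaphor, so Principle A applies: it must be bound in its binding domain.
Binding domain of *each other₃*: the matrix TP, whose subject is the musicians₁.
*the musicians₁* c-commands the anaphor within its binding domain → licit binder.
*the senators₂* does not c-command the anaphor → cannot bind it.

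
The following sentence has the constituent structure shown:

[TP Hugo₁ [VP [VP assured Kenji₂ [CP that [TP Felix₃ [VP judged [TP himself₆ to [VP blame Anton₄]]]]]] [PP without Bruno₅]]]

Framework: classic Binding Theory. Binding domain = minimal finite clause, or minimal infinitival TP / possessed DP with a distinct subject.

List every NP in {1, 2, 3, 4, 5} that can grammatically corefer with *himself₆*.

{3}

*himself* is an anaphor, so Principle A applies: it must be bound in its binding domain.
Binding domain of *himself₆*: the embedded TP, whose subject is Felix₃.
*Hugo₁* c-commands the anaphor but is outside its binding domain → cannot satisfy Principle A.
*Kenji₂* c-commands the anaphor but is outside its binding domain → cannot satisfy Principle A.
*Felix₃* c-commands the anaphor within its binding domain → licit binder.
*Anton₄* does not c-command the anaphor → cannot bind it.
*Bruno₅* does not c-command the anaphor → cannot bind it.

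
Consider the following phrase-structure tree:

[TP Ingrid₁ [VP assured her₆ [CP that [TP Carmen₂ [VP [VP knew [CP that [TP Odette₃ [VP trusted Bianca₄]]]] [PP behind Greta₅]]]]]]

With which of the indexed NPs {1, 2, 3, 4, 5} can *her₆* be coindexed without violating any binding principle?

none

*her* is a pronoun, so Principle B applies: it must be free in its binding domain.
Binding domain of *her₆*: the matrix TP, whose subject is Ingrid₁.
*Ingrid₁* c-commands the pronoun within its binding domain → coindexation would violate Principle B.
*Carmen₂*: the pronoun c-commands this R-expression → coindexation would violate Principle C on *Carmen₂*.
*Odette₃*: the pronoun c-commands this R-expression → coindexation would violate Principle C on *Odette₃*.
*Bianca₄*: the pronoun c-commands this R-expression → coindexation would violate Principle C on *Bianca₄*.
*Greta₅*: the pronoun c-commands this R-expression → coindexation would violate Principle C on *Greta₅*.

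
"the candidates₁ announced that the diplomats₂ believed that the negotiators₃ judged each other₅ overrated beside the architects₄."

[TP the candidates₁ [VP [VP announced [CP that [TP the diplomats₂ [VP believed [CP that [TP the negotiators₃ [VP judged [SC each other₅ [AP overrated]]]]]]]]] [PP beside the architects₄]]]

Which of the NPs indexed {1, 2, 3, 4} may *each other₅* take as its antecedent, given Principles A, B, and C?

*each other* is an anaphor, so Principle A applies: it must be bound in its binding domain.
Binding domain of *each other₅*: the embedded TP, whose subject is the negotiators₃.
*the candidates₁* c-commands the anaphor but is outside its binding domain → cannot satisfy Principle A.
*the diplomats₂* c-commands the anaphor but is outside its binding domain → cannot satisfy Principle A.
*the negotiators₃* c-commands the anaphor within its binding domain → licit binder.
*the architects₄* does not c-command the anaphor → cannot bind it.

{3}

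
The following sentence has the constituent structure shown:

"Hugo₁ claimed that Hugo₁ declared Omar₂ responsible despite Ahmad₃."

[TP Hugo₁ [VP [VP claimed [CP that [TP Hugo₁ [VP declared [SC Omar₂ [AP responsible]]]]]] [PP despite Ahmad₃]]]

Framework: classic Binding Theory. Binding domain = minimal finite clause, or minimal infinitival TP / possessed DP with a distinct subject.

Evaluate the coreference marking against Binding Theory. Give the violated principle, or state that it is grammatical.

Principle C

The two coindexed NPs are *Hugo₁* (the lower occurrence) and *Hugo₁* (the higher occurrence).
*Hugo₁* (the lower occurrence) is an R-expression. Principle C requires it to be free everywhere.
*Hugo₁* (the higher occurrence) c-commands it and carries the same index.
The R-expression is bound → Principle C violation.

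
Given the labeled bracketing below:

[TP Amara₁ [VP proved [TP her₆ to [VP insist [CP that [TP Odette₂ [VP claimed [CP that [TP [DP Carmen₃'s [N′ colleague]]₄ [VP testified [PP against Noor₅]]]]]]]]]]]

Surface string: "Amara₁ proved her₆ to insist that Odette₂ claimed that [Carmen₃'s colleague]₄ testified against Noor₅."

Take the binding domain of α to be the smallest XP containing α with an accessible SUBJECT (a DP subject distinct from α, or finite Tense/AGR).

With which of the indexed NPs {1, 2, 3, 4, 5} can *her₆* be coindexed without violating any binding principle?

*her* is a pronoun, so Principle B applies: it must be free in its binding domain.
Binding domain of *her₆*: the matrix TP, whose subject is Amara₁.
*Amara₁* c-commands the pronoun within its binding domain → coindexation would violate Principle B.
*Odette₂*: the pronoun c-commands this R-expression → coindexation would violate Principle C on *Odette₂*.
*Carmen₃*: the pronoun c-commands this R-expression → coindexation would violate Principle C on *Carmen₃*.
*[Carmen₃'s colleague]₄*: the pronoun c-commands this R-expression → coindexation would violate Principle C on *[Carmen₃'s colleague]₄*.
*Noor₅*: the pronoun c-commands this R-expression → coindexation would violate Principle C on *Noor₅*.

none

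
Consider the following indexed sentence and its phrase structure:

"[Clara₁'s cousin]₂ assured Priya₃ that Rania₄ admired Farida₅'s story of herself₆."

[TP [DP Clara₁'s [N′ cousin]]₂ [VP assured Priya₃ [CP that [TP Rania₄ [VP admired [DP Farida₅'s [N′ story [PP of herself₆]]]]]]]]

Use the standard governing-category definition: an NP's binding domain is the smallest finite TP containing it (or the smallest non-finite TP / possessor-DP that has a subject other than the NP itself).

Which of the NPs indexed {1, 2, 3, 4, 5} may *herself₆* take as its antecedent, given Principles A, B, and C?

*herself* is an anaphor, so Principle A applies: it must be bound in its binding domain.
Binding domain of *herself₆*: the possessed DP, whose subject is Farida₅.
*Clara₁* does not c-command the anaphor → cannot bind it.
*[Clara₁'s cousin]₂* c-commands the anaphor but is outside its binding domain → cannot satisfy Principle A.
*Priya₃* c-commands the anaphor but is outside its binding domain → cannot satisfy Principle A.
*Rania₄* c-commands the anaphor but is outside its binding domain → cannot satisfy Principle A.
*Farida₅* c-commands the anaphor within its binding domain → licit binder.

{5}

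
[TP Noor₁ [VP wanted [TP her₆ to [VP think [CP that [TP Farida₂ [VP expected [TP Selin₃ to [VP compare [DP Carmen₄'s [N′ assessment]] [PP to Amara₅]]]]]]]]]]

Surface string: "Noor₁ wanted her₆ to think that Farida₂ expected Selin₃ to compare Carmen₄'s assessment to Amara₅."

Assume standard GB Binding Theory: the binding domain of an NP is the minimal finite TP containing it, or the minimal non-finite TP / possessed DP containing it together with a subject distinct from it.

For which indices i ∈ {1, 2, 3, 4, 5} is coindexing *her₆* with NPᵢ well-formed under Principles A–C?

none

*her* is a pronoun, so Principle B applies: it must be free in its binding domain.
Binding domain of *her₆*: the matrix TP, whose subject is Noor₁.
*Noor₁* c-commands the pronoun within its binding domain → coindexation would violate Principle B.
*Farida₂*: the pronoun c-commands this R-expression → coindexation would violate Principle C on *Farida₂*.
*Selin₃*: the pronoun c-commands this R-expression → coindexation would violate Principle C on *Selin₃*.
*Carmen₄*: the pronoun c-commands this R-expression → coindexation would violate Principle C on *Carmen₄*.
*Amara₅*: the pronoun c-commands this R-expression → coindexation would violate Principle C on *Amara₅*.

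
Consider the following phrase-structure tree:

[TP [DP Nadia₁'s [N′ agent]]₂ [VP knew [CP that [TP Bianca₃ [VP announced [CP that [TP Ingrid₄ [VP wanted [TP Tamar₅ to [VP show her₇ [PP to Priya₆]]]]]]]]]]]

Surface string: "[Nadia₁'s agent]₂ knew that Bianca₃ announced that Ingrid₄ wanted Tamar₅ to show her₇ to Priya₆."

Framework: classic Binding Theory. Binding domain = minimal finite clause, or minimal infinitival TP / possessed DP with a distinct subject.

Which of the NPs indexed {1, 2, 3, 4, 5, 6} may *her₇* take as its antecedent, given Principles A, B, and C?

{1, 2, 3, 4}

*her* is a pronoun, so Principle B applies: it must be free in its binding domain.
Binding domain of *her₇*: the embedded TP, whose subject is Tamar₅.
*Nadia₁* and the pronoun do not c-command one another → neither Principle B nor Principle C is at stake; coindexation permitted.
*[Nadia₁'s agent]₂* c-commands the pronoun but from outside its binding domain, and is not c-commanded by it → coindexation permitted.
*Bianca₃* c-commands the pronoun but from outside its binding domain, and is not c-commanded by it → coindexation permitted.
*Ingrid₄* c-commands the pronoun but from outside its binding domain, and is not c-commanded by it → coindexation permitted.
*Tamar₅* c-commands the pronoun within its binding domain → coindexation would violate Principle B.
*Priya₆*: the pronoun c-commands this R-expression → coindexation would violate Principle C on *Priya₆*.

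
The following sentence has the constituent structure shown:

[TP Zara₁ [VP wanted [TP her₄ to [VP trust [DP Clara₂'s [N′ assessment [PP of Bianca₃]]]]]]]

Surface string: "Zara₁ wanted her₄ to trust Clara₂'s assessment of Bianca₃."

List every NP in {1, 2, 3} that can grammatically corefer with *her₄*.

none

*her* is a pronoun, so Principle B applies: it must be free in its binding domain.
Binding domain of *her₄*: the matrix TP, whose subject is Zara₁.
*Zara₁* c-commands the pronoun within its binding domain → coindexation would violate Principle B.
*Clara₂*: the pronoun c-commands this R-expression → coindexation would violate Principle C on *Clara₂*.
*Bianca₃*: the pronoun c-commands this R-expression → coindexation would violate Principle C on *Bianca₃*.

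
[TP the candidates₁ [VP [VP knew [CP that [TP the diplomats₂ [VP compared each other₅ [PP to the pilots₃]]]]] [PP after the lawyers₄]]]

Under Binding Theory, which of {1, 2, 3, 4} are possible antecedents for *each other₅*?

*each other* is an anaphor, so Principle A applies: it must be bound in its binding domain.
Binding domain of *each other₅*: the embedded TP, whose subject is the diplomats₂.
*the candidates₁* c-commands the anaphor but is outside its binding domain → cannot satisfy Principle A.
*the diplomats₂* c-commands the anaphor within its binding domain → licit binder.
*the pilots₃* does not c-command the anaphor → cannot bind it.
*the lawyers₄* does not c-command the anaphor → cannot bind it.

{2}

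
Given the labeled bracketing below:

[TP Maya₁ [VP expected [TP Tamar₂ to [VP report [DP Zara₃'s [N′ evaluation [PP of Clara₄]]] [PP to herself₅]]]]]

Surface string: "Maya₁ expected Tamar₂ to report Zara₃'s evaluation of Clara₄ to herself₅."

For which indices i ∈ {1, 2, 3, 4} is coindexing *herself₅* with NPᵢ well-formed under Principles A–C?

{2}

*herself* is an anaphor, so Principle A applies: it must be bound in its binding domain.
Binding domain of *herself₅*: the embedded TP, whose subject is Tamar₂.
*Maya₁* c-commands the anaphor but is outside its binding domain → cannot satisfy Principle A.
*Tamar₂* c-commands the anaphor within its binding domain → licit binder.
*Zara₃* does not c-command the anaphor → cannot bind it.
*Clara₄* does not c-command the anaphor → cannot bind it.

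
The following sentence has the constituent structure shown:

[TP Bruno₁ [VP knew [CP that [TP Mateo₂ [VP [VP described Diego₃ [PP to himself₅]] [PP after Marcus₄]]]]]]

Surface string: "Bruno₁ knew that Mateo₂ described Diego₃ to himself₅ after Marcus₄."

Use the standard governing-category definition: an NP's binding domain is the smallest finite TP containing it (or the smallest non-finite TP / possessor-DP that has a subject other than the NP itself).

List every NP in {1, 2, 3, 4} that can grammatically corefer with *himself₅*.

*himself* is an anaphor, so Principle A applies: it must be bound in its binding domain.
Binding domain of *himself₅*: the embedded TP, whose subject is Mateo₂.
*Bruno₁* c-commands the anaphor but is outside its binding domain → cannot satisfy Principle A.
*Mateo₂* c-commands the anaphor within its binding domain → licit binder.
*Diego₃* c-commands the anaphor within its binding domain → licit binder.
*Marcus₄* does not c-command the anaphor → cannot bind it.

{2, 3}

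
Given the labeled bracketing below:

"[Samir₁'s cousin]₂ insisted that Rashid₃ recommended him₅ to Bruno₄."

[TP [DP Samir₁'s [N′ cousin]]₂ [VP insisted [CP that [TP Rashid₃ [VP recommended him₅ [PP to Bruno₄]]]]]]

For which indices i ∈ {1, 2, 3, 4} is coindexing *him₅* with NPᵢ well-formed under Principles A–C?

{1, 2}

*him* is a pronoun, so Principle B applies: it must be free in its binding domain.
Binding domain of *him₅*: the embedded TP, whose subject is Rashid₃.
*Samir₁* and the pronoun do not c-command one another → neither Principle B nor Principle C is at stake; coindexation permitted.
*[Samir₁'s cousin]₂* c-commands the pronoun but from outside its binding domain, and is not c-commanded by it → coindexation permitted.
*Rashid₃* c-commands the pronoun within its binding domain → coindexation would violate Principle B.
*Bruno₄*: the pronoun c-commands this R-expression → coindexation would violate Principle C on *Bruno₄*.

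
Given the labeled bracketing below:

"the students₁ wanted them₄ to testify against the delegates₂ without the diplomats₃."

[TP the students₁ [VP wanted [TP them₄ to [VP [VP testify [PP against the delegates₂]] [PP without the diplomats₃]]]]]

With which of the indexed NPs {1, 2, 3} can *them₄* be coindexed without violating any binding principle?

none

*them* is a pronoun, so Principle B applies: it must be free in its binding domain.
Binding domain of *them₄*: the matrix TP, whose subject is the students₁.
*the students₁* c-commands the pronoun within its binding domain → coindexation would violate Principle B.
*the delegates₂*: the pronoun c-commands this R-expression → coindexation would violate Principle C on *the delegates₂*.
*the diplomats₃*: the pronoun c-commands this R-expression → coindexation would violate Principle C on *the diplomats₃*.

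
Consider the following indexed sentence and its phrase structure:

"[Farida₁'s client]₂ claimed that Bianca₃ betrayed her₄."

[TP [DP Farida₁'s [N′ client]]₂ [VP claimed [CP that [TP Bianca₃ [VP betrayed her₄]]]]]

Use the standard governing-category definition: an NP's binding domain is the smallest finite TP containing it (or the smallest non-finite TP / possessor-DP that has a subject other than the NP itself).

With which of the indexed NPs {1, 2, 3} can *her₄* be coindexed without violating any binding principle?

*her* is a pronoun, so Principle B applies: it must be free in its binding domain.
Binding domain of *her₄*: the embedded TP, whose subject is Bianca₃.
*Farida₁* and the pronoun do not c-command one another → neither Principle B nor Principle C is at stake; coindexation permitted.
*[Farida₁'s client]₂* c-commands the pronoun but from outside its binding domain, and is not c-commanded by it → coindexation permitted.
*Bianca₃* c-commands the pronoun within its binding domain → coindexation would violate Principle B.

{1, 2}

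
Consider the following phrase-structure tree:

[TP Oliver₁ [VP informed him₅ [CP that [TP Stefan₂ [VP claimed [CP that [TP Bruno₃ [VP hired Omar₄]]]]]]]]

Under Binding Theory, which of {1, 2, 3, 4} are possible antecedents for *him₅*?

none

*him* is a pronoun, so Principle B applies: it must be free in its binding domain.
Binding domain of *him₅*: the matrix TP, whose subject is Oliver₁.
*Oliver₁* c-commands the pronoun within its binding domain → coindexation would violate Principle B.
*Stefan₂*: the pronoun c-commands this R-expression → coindexation would violate Principle C on *Stefan₂*.
*Bruno₃*: the pronoun c-commands this R-expression → coindexation would violate Principle C on *Bruno₃*.
*Omar₄*: the pronoun c-commands this R-expression → coindexation would violate Principle C on *Omar₄*.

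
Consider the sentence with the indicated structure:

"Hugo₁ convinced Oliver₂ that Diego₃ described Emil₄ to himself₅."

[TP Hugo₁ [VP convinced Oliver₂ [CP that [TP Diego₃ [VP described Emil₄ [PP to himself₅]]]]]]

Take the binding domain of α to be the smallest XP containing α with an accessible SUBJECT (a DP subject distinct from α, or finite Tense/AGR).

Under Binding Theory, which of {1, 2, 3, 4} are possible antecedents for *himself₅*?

*himself* is an anaphor, so Principle A applies: it must be bound in its binding domain.
Binding domain of *himself₅*: the embedded TP, whose subject is Diego₃.
*Hugo₁* c-commands the anaphor but is outside its binding domain → cannot satisfy Principle A.
*Oliver₂* c-commands the anaphor but is outside its binding domain → cannot satisfy Principle A.
*Diego₃* c-commands the anaphor within its binding domain → licit binder.
*Emil₄* c-commands the anaphor within its binding domain → licit binder.

{3, 4}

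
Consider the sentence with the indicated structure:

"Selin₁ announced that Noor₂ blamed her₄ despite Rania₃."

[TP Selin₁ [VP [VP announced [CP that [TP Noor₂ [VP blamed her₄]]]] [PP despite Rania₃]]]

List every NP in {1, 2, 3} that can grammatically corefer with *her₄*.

{1, 3}

*her* is a pronoun, so Principle B applies: it must be free in its binding domain.
Binding domain of *her₄*: the embedded TP, whose subject is Noor₂.
*Selin₁* c-commands the pronoun but from outside its binding domain, and is not c-commanded by it → coindexation permitted.
*Noor₂* c-commands the pronoun within its binding domain → coindexation would violate Principle B.
*Rania₃* and the pronoun do not c-command one another → neither Principle B nor Principle C is at stake; coindexation permitted.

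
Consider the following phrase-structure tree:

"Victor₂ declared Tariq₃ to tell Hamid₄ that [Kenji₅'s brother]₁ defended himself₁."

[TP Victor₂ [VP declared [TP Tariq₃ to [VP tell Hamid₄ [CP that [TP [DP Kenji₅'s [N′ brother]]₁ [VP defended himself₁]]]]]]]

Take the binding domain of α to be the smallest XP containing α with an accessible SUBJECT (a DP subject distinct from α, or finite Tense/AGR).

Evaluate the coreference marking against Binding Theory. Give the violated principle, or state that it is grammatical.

grammatical

The two coindexed NPs are *[Kenji₅'s brother]₁* and *himself₁*.
*himself₁* is an anaphor; its binding domain is the embedded TP, whose subject is [Kenji₅'s brother]₁. *[Kenji₅'s brother]₁* c-commands it within that domain and shares its index, so Principle A is satisfied.
*[Kenji₅'s brother]₁* is an R-expression; *himself₁* does not c-command it, and no other NP shares its index, so Principle C is satisfied.
All principles are respected.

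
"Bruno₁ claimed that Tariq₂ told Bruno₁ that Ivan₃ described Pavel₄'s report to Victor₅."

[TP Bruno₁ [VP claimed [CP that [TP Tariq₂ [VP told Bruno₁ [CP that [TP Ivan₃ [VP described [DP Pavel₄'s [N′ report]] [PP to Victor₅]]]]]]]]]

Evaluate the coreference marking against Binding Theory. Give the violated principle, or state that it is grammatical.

The two coindexed NPs are *Bruno₁* (the lower occurrence) and *Bruno₁* (the higher occurrence).
*Bruno₁* (the lower occurrence) is an R-expression. Principle C requires it to be free everywhere.
*Bruno₁* (the higher occurrence) c-commands it and carries the same index.
The R-expression is bound → Principle C violation.

Principle C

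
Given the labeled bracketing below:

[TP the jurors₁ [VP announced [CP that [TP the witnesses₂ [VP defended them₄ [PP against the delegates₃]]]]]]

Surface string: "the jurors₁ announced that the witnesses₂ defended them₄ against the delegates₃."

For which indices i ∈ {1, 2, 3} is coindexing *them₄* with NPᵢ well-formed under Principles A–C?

*them* is a pronoun, so Principle B applies: it must be free in its binding domain.
Binding domain of *them₄*: the embedded TP, whose subject is the witnesses₂.
*the jurors₁* c-commands the pronoun but from outside its binding domain, and is not c-commanded by it → coindexation permitted.
*the witnesses₂* c-commands the pronoun within its binding domain → coindexation would violate Principle B.
*the delegates₃*: the pronoun c-commands this R-expression → coindexation would violate Principle C on *the delegates₃*.

{1}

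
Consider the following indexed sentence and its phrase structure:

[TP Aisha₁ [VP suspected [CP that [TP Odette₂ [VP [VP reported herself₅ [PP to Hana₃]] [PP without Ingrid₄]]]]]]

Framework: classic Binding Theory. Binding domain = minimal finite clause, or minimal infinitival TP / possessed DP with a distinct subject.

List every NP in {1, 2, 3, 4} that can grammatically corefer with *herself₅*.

{2}

*herself* is an anaphor, so Principle A applies: it must be bound in its binding domain.
Binding domain of *herself₅*: the embedded TP, whose subject is Odette₂.
*Aisha₁* c-commands the anaphor but is outside its binding domain → cannot satisfy Principle A.
*Odette₂* c-commands the anaphor within its binding domain → licit binder.
*Hana₃* does not c-command the anaphor → cannot bind it.
*Ingrid₄* does not c-command the anaphor → cannot bind it.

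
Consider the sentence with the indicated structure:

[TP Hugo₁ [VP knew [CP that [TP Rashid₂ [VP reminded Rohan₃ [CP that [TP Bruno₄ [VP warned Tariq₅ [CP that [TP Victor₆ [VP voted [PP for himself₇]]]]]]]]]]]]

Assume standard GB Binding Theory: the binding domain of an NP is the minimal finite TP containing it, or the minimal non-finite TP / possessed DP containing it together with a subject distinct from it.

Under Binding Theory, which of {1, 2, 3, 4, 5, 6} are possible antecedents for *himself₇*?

*himself* is an anaphor, so Principle A applies: it must be bound in its binding domain.
Binding domain of *himself₇*: the embedded TP, whose subject is Victor₆.
*Hugo₁* c-commands the anaphor but is outside its binding domain → cannot satisfy Principle A.
*Rashid₂* c-commands the anaphor but is outside its binding domain → cannot satisfy Principle A.
*Rohan₃* c-commands the anaphor but is outside its binding domain → cannot satisfy Principle A.
*Bruno₄* c-commands the anaphor but is outside its binding domain → cannot satisfy Principle A.
*Tariq₅* c-commands the anaphor but is outside its binding domain → cannot satisfy Principle A.
*Victor₆* c-commands the anaphor within its binding domain → licit binder.

{6}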